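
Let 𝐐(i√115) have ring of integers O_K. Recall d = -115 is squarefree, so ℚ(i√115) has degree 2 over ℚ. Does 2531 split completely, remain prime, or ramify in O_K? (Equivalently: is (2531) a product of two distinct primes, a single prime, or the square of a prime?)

d = -115 ≡ 1 (mod 4), so O_K = ℤ[(1+√-115)/2] and disc(K) = d = -115.
disc(K) = -115 is not divisible by 2531; 2531 is unramified.
Legendre symbol by Euler's criterion: (-115/2531) ≡ (-115)^1265 ≡ 1 (mod 2531), i.e. (-115/2531) = 1.
(-115/2531) = 1, so 2531 splits.

splits completely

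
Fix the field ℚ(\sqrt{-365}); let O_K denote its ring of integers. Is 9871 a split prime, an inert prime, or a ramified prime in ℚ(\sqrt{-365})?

d = -365 ≡ 3 (mod 4), so O_K = ℤ[√-365] and disc(K) = 4d = -1460.
Since gcd(9871, -1460) = 1 the prime 9871 does not ramify.
Compute (-365/9871) via Euler: 9506^((9871-1)/2) mod 9871 = 9870, so (-365/9871) = -1.
Legendre symbol -1 ⇒ 9871 is inert.

remains prime (inert)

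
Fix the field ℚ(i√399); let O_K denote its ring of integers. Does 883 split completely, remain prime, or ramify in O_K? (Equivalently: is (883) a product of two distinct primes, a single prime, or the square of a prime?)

split — (883) = 𝔭₁𝔭₂ with 𝔭₁ ≠ 𝔭₂

-399 mod 4 = 1, hence disc K = -399 and O_K = ℤ[(1+√-399)/2].
disc(K) = -399 is not divisible by 883; 883 is unramified.
(-399/883) = 484^441 mod 883 = 1, giving Legendre symbol 1.
d is a quadratic residue mod p, hence 883 splits in O_K.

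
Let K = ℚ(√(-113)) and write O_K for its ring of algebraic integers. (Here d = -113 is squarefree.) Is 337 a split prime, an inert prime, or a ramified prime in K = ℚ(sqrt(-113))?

p splits

-113 mod 4 = 3, hence disc K = 4·(-113) = -452 and O_K = ℤ[√-113].
disc(K) = -452 is not divisible by 337; 337 is unramified.
Euler's criterion: (-113)^168 mod 337 = 1. Thus (-113|337) = 1.
d is a quadratic residue mod p, hence 337 splits in O_K.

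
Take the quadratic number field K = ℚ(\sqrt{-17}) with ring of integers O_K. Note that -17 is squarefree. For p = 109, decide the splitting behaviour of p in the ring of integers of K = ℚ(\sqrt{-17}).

inert

-17 mod 4 = 3, hence disc K = 4·(-17) = -68 and O_K = ℤ[√-17].
disc(K) = -68 is not divisible by 109; 109 is unramified.
Legendre symbol by Euler's criterion: (-17/109) ≡ (-17)^54 ≡ 108 (mod 109), i.e. (-17/109) = -1.
Legendre symbol -1 ⇒ 109 is inert.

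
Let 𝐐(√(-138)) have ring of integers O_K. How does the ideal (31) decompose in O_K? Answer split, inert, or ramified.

inert

-138 mod 4 = 2, hence disc K = 4·(-138) = -552 and O_K = ℤ[√-138].
disc(K) = -552 is not divisible by 31; 31 is unramified.
Euler's criterion: (-138)^15 mod 31 = 30. Thus (-138|31) = -1.
d is a non-residue mod p, hence 31 remains inert in O_K.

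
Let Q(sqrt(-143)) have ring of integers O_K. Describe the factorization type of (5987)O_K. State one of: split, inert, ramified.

d = -143 ≡ 1 (mod 4), so O_K = ℤ[(1+√-143)/2] and disc(K) = d = -143.
5987 ∤ -143, so 5987 is unramified.
Legendre symbol by Euler's criterion: (-143/5987) ≡ (-143)^2993 ≡ 5986 (mod 5987), i.e. (-143/5987) = -1.
Legendre symbol -1 ⇒ 5987 is inert.

inert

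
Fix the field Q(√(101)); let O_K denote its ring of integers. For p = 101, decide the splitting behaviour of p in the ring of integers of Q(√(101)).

Since 101 ≡ 1 mod 4, the ring of integers is ℤ[(1+√101)/2] with discriminant 101.
Ramification test: 101 | 101. The prime 101 ramifies in K.

ramified — (101) = 𝔭²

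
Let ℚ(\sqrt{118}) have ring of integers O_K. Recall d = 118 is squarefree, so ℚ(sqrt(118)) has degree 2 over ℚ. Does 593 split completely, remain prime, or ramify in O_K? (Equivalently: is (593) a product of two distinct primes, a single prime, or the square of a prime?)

118 mod 4 = 2, hence disc K = 4·118 = 472 and O_K = ℤ[√118].
disc(K) = 472 is not divisible by 593; 593 is unramified.
(118/593) = 118^296 mod 593 = 1, giving Legendre symbol 1.
Legendre symbol 1 ⇒ 593 is split.

split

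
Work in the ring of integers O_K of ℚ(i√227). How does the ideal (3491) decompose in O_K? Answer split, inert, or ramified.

inert

d = -227 ≡ 1 (mod 4), so O_K = ℤ[(1+√-227)/2] and disc(K) = d = -227.
disc(K) = -227 is not divisible by 3491; 3491 is unramified.
Euler's criterion: (-227)^1745 mod 3491 = 3490. Thus (-227|3491) = -1.
(-227/3491) = -1, so 3491 is inert.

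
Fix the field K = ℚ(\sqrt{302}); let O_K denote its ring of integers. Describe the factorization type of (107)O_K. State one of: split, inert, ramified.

remains prime (inert)

302 mod 4 = 2, hence disc K = 4·302 = 1208 and O_K = ℤ[√302].
Since gcd(107, 1208) = 1 the prime 107 does not ramify.
Legendre symbol by Euler's criterion: (302/107) ≡ 302^53 ≡ 106 (mod 107), i.e. (302/107) = -1.
Legendre symbol -1 ⇒ 107 is inert.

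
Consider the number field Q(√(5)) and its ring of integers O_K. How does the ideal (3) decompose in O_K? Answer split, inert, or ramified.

inert — (3) stays prime in O_K

d = 5 ≡ 1 (mod 4), so O_K = ℤ[(1+√5)/2] and disc(K) = d = 5.
disc(K) = 5 is not divisible by 3; 3 is unramified.
Compute (5/3) via Euler: 2^((3-1)/2) mod 3 = 2, so (5/3) = -1.
d is a non-residue mod p, hence 3 remains inert in O_K.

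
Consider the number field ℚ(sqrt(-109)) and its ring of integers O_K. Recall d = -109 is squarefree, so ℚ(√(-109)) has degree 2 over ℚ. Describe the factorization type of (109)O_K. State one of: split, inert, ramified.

-109 mod 4 = 3, hence disc K = 4·(-109) = -436 and O_K = ℤ[√-109].
Ramification test: 109 | -436. The prime 109 ramifies in K.

p ramifies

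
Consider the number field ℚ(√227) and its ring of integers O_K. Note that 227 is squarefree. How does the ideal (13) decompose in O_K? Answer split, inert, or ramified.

remains prime (inert)

Since 227 ≢ 1 mod 4, the ring of integers is ℤ[√227] with discriminant 4·227 = 908.
Since gcd(13, 908) = 1 the prime 13 does not ramify.
Compute (227/13) via Euler: 6^((13-1)/2) mod 13 = 12, so (227/13) = -1.
(227/13) = -1, so 13 is inert.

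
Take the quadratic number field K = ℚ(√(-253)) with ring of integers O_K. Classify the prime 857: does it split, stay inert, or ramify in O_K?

-253 mod 4 = 3, hence disc K = 4·(-253) = -1012 and O_K = ℤ[√-253].
Since gcd(857, -1012) = 1 the prime 857 does not ramify.
(-253/857) = 604^428 mod 857 = 856, giving Legendre symbol -1.
(-253/857) = -1, so 857 is inert.

inert — (857) stays prime in O_K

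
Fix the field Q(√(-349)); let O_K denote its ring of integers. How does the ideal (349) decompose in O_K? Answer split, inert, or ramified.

ramified

-349 mod 4 = 3, hence disc K = 4·(-349) = -1396 and O_K = ℤ[√-349].
349 divides disc(K) = -1396, so 349 ramifies.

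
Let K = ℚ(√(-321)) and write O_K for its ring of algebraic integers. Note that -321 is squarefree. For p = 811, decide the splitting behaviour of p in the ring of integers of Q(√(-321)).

Since -321 ≢ 1 mod 4, the ring of integers is ℤ[√-321] with discriminant 4·(-321) = -1284.
disc(K) = -1284 is not divisible by 811; 811 is unramified.
Compute (-321/811) via Euler: 490^((811-1)/2) mod 811 = 810, so (-321/811) = -1.
d is a non-residue mod p, hence 811 remains inert in O_K.

inert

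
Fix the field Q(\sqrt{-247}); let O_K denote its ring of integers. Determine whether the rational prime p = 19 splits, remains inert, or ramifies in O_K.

d = -247 ≡ 1 (mod 4), so O_K = ℤ[(1+√-247)/2] and disc(K) = d = -247.
19 divides disc(K) = -247, so 19 ramifies.

19 is ramified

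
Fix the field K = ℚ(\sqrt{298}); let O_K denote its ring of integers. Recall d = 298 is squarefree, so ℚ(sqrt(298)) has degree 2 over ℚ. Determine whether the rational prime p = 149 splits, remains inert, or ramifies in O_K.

ramified

298 mod 4 = 2, hence disc K = 4·298 = 1192 and O_K = ℤ[√298].
disc(K) = 1192 = 149·8, so p = 149 is ramified.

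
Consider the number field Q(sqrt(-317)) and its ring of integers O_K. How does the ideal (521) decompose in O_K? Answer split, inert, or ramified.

splits completely

-317 mod 4 = 3, hence disc K = 4·(-317) = -1268 and O_K = ℤ[√-317].
Since gcd(521, -1268) = 1 the prime 521 does not ramify.
Legendre symbol by Euler's criterion: (-317/521) ≡ (-317)^260 ≡ 1 (mod 521), i.e. (-317/521) = 1.
(-317/521) = 1, so 521 splits.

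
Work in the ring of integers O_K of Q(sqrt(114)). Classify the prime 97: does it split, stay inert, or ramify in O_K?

d = 114 ≡ 2 (mod 4), so O_K = ℤ[√114] and disc(K) = 4d = 456.
disc(K) = 456 is not divisible by 97; 97 is unramified.
Compute (114/97) via Euler: 17^((97-1)/2) mod 97 = 96, so (114/97) = -1.
(114/97) = -1, so 97 is inert.

inert — (97) stays prime in O_K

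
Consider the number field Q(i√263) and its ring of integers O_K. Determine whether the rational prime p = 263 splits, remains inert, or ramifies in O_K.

p ramifies

d = -263 ≡ 1 (mod 4), so O_K = ℤ[(1+√-263)/2] and disc(K) = d = -263.
263 divides disc(K) = -263, so 263 ramifies.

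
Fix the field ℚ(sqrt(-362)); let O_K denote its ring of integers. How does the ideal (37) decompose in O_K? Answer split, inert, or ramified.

d = -362 ≡ 2 (mod 4), so O_K = ℤ[√-362] and disc(K) = 4d = -1448.
Since gcd(37, -1448) = 1 the prime 37 does not ramify.
Legendre symbol by Euler's criterion: (-362/37) ≡ (-362)^18 ≡ 36 (mod 37), i.e. (-362/37) = -1.
Legendre symbol -1 ⇒ 37 is inert.

37 remains inert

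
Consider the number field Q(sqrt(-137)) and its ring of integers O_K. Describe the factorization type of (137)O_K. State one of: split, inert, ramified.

137 is ramified

Since -137 ≢ 1 mod 4, the ring of integers is ℤ[√-137] with discriminant 4·(-137) = -548.
Ramification test: 137 | -548. The prime 137 ramifies in K.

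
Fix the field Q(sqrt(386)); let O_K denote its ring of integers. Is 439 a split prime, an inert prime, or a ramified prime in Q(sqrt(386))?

386 mod 4 = 2, hence disc K = 4·386 = 1544 and O_K = ℤ[√386].
Since gcd(439, 1544) = 1 the prime 439 does not ramify.
Legendre symbol by Euler's criterion: (386/439) ≡ 386^219 ≡ 438 (mod 439), i.e. (386/439) = -1.
d is a non-residue mod p, hence 439 remains inert in O_K.

p is inert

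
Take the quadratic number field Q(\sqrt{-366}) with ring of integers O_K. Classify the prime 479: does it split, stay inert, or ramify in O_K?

Since -366 ≢ 1 mod 4, the ring of integers is ℤ[√-366] with discriminant 4·(-366) = -1464.
disc(K) = -1464 is not divisible by 479; 479 is unramified.
Legendre symbol by Euler's criterion: (-366/479) ≡ (-366)^239 ≡ 478 (mod 479), i.e. (-366/479) = -1.
(-366/479) = -1, so 479 is inert.

remains prime (inert)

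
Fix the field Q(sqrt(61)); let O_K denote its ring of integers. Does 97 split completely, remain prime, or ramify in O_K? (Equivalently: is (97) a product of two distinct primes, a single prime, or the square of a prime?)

d = 61 ≡ 1 (mod 4), so O_K = ℤ[(1+√61)/2] and disc(K) = d = 61.
97 ∤ 61, so 97 is unramified.
(61/97) = 61^48 mod 97 = 1, giving Legendre symbol 1.
Legendre symbol 1 ⇒ 97 is split.

97 splits in O_K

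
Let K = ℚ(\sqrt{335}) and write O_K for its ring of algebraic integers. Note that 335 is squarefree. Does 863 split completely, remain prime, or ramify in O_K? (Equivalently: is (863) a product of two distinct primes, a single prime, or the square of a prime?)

p splits

Since 335 ≢ 1 mod 4, the ring of integers is ℤ[√335] with discriminant 4·335 = 1340.
Since gcd(863, 1340) = 1 the prime 863 does not ramify.
Euler's criterion: 335^431 mod 863 = 1. Thus (335|863) = 1.
(335/863) = 1, so 863 splits.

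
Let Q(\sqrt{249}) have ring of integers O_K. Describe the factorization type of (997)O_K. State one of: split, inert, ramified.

249 mod 4 = 1, hence disc K = 249 and O_K = ℤ[(1+√249)/2].
997 ∤ 249, so 997 is unramified.
(249/997) = 249^498 mod 997 = 1, giving Legendre symbol 1.
Legendre symbol 1 ⇒ 997 is split.

p splits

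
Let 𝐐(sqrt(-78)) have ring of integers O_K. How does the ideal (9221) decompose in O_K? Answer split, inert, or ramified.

d = -78 ≡ 2 (mod 4), so O_K = ℤ[√-78] and disc(K) = 4d = -312.
disc(K) = -312 is not divisible by 9221; 9221 is unramified.
Compute (-78/9221) via Euler: 9143^((9221-1)/2) mod 9221 = 1, so (-78/9221) = 1.
(-78/9221) = 1, so 9221 splits.

split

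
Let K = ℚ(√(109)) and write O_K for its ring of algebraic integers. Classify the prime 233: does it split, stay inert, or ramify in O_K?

233 splits in O_K

d = 109 ≡ 1 (mod 4), so O_K = ℤ[(1+√109)/2] and disc(K) = d = 109.
233 ∤ 109, so 233 is unramified.
Legendre symbol by Euler's criterion: (109/233) ≡ 109^116 ≡ 1 (mod 233), i.e. (109/233) = 1.
Legendre symbol 1 ⇒ 233 is split.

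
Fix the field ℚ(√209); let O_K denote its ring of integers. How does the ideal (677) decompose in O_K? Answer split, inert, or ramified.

209 mod 4 = 1, hence disc K = 209 and O_K = ℤ[(1+√209)/2].
677 ∤ 209, so 677 is unramified.
Euler's criterion: 209^338 mod 677 = 1. Thus (209|677) = 1.
Legendre symbol 1 ⇒ 677 is split.

split — (677) = 𝔭₁𝔭₂ with 𝔭₁ ≠ 𝔭₂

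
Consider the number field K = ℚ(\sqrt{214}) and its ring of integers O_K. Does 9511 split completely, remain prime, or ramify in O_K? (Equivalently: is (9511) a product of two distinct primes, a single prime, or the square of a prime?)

split

214 mod 4 = 2, hence disc K = 4·214 = 856 and O_K = ℤ[√214].
9511 ∤ 856, so 9511 is unramified.
Compute (214/9511) via Euler: 214^((9511-1)/2) mod 9511 = 1, so (214/9511) = 1.
(214/9511) = 1, so 9511 splits.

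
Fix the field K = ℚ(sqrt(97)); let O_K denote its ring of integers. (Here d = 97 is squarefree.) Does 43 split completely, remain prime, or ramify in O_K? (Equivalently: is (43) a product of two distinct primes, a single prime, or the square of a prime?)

d = 97 ≡ 1 (mod 4), so O_K = ℤ[(1+√97)/2] and disc(K) = d = 97.
Since gcd(43, 97) = 1 the prime 43 does not ramify.
(97/43) = 11^21 mod 43 = 1, giving Legendre symbol 1.
Legendre symbol 1 ⇒ 43 is split.

splits completely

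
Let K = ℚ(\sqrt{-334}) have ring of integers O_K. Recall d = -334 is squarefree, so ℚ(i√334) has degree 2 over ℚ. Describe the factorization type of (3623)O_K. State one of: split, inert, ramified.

p splits

-334 mod 4 = 2, hence disc K = 4·(-334) = -1336 and O_K = ℤ[√-334].
disc(K) = -1336 is not divisible by 3623; 3623 is unramified.
Euler's criterion: (-334)^1811 mod 3623 = 1. Thus (-334|3623) = 1.
Legendre symbol 1 ⇒ 3623 is split.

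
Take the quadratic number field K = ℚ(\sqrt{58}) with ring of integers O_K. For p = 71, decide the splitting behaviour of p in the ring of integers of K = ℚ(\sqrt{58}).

Since 58 ≢ 1 mod 4, the ring of integers is ℤ[√58] with discriminant 4·58 = 232.
Since gcd(71, 232) = 1 the prime 71 does not ramify.
Euler's criterion: 58^35 mod 71 = 1. Thus (58|71) = 1.
Legendre symbol 1 ⇒ 71 is split.

split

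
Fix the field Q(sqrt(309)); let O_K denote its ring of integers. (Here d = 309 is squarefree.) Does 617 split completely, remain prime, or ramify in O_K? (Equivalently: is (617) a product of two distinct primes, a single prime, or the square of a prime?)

309 mod 4 = 1, hence disc K = 309 and O_K = ℤ[(1+√309)/2].
disc(K) = 309 is not divisible by 617; 617 is unramified.
Compute (309/617) via Euler: 309^((617-1)/2) mod 617 = 1, so (309/617) = 1.
Legendre symbol 1 ⇒ 617 is split.

p splits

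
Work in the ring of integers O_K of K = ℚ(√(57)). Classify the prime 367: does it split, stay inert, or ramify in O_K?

split — (367) = 𝔭₁𝔭₂ with 𝔭₁ ≠ 𝔭₂

d = 57 ≡ 1 (mod 4), so O_K = ℤ[(1+√57)/2] and disc(K) = d = 57.
Since gcd(367, 57) = 1 the prime 367 does not ramify.
Euler's criterion: 57^183 mod 367 = 1. Thus (57|367) = 1.
(57/367) = 1, so 367 splits.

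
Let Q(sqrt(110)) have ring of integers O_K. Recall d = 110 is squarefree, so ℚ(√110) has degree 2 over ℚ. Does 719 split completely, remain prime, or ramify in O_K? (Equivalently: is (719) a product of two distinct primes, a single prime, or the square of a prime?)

p is inert

Since 110 ≢ 1 mod 4, the ring of integers is ℤ[√110] with discriminant 4·110 = 440.
Since gcd(719, 440) = 1 the prime 719 does not ramify.
Compute (110/719) via Euler: 110^((719-1)/2) mod 719 = 718, so (110/719) = -1.
Legendre symbol -1 ⇒ 719 is inert.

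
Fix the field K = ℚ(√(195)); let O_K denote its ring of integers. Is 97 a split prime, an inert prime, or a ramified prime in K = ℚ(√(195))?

p splits

Since 195 ≢ 1 mod 4, the ring of integers is ℤ[√195] with discriminant 4·195 = 780.
disc(K) = 780 is not divisible by 97; 97 is unramified.
(195/97) = 1^48 mod 97 = 1, giving Legendre symbol 1.
d is a quadratic residue mod p, hence 97 splits in O_K.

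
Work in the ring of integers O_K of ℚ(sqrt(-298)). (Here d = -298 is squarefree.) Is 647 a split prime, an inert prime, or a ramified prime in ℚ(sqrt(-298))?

splits completely

Since -298 ≢ 1 mod 4, the ring of integers is ℤ[√-298] with discriminant 4·(-298) = -1192.
647 ∤ -1192, so 647 is unramified.
Compute (-298/647) via Euler: 349^((647-1)/2) mod 647 = 1, so (-298/647) = 1.
(-298/647) = 1, so 647 splits.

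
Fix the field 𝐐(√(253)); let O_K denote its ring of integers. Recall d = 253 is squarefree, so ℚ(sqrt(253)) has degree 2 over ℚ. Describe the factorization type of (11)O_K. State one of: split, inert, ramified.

ramified — (11) = 𝔭²

253 mod 4 = 1, hence disc K = 253 and O_K = ℤ[(1+√253)/2].
disc(K) = 253 = 11·23, so p = 11 is ramified.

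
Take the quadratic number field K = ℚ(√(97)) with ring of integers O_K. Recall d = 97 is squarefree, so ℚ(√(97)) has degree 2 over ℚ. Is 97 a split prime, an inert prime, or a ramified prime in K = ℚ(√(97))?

97 mod 4 = 1, hence disc K = 97 and O_K = ℤ[(1+√97)/2].
Ramification test: 97 | 97. The prime 97 ramifies in K.

ramifies in O_K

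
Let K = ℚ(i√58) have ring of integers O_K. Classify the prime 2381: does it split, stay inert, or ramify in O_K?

Since -58 ≢ 1 mod 4, the ring of integers is ℤ[√-58] with discriminant 4·(-58) = -232.
disc(K) = -232 is not divisible by 2381; 2381 is unramified.
Legendre symbol by Euler's criterion: (-58/2381) ≡ (-58)^1190 ≡ 1 (mod 2381), i.e. (-58/2381) = 1.
Legendre symbol 1 ⇒ 2381 is split.

2381 splits in O_K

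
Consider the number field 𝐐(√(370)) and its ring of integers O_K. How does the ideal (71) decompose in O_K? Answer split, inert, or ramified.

split

370 mod 4 = 2, hence disc K = 4·370 = 1480 and O_K = ℤ[√370].
disc(K) = 1480 is not divisible by 71; 71 is unramified.
Euler's criterion: 370^35 mod 71 = 1. Thus (370|71) = 1.
Legendre symbol 1 ⇒ 71 is split.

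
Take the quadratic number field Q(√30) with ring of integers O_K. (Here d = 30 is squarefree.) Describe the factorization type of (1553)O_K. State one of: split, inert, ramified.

Since 30 ≢ 1 mod 4, the ring of integers is ℤ[√30] with discriminant 4·30 = 120.
disc(K) = 120 is not divisible by 1553; 1553 is unramified.
Euler's criterion: 30^776 mod 1553 = 1. Thus (30|1553) = 1.
d is a quadratic residue mod p, hence 1553 splits in O_K.

1553 splits in O_K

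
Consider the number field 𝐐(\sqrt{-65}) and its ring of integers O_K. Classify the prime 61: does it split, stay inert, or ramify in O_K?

splits completely

-65 mod 4 = 3, hence disc K = 4·(-65) = -260 and O_K = ℤ[√-65].
Since gcd(61, -260) = 1 the prime 61 does not ramify.
Euler's criterion: (-65)^30 mod 61 = 1. Thus (-65|61) = 1.
(-65/61) = 1, so 61 splits.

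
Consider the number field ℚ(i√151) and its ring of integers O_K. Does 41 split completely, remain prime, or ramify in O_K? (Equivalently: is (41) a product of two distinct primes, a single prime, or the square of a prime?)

-151 mod 4 = 1, hence disc K = -151 and O_K = ℤ[(1+√-151)/2].
41 ∤ -151, so 41 is unramified.
Compute (-151/41) via Euler: 13^((41-1)/2) mod 41 = 40, so (-151/41) = -1.
(-151/41) = -1, so 41 is inert.

inert — (41) stays prime in O_K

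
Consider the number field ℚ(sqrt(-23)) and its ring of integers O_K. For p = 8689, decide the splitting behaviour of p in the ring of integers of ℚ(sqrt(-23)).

d = -23 ≡ 1 (mod 4), so O_K = ℤ[(1+√-23)/2] and disc(K) = d = -23.
Since gcd(8689, -23) = 1 the prime 8689 does not ramify.
Legendre symbol by Euler's criterion: (-23/8689) ≡ (-23)^4344 ≡ 1 (mod 8689), i.e. (-23/8689) = 1.
Legendre symbol 1 ⇒ 8689 is split.

p splits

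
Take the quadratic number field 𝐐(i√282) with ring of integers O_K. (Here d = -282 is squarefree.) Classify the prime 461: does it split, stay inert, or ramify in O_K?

inert

Since -282 ≢ 1 mod 4, the ring of integers is ℤ[√-282] with discriminant 4·(-282) = -1128.
disc(K) = -1128 is not divisible by 461; 461 is unramified.
(-282/461) = 179^230 mod 461 = 460, giving Legendre symbol -1.
(-282/461) = -1, so 461 is inert.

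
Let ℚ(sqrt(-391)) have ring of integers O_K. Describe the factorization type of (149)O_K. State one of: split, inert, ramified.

p is inert

-391 mod 4 = 1, hence disc K = -391 and O_K = ℤ[(1+√-391)/2].
Since gcd(149, -391) = 1 the prime 149 does not ramify.
Compute (-391/149) via Euler: 56^((149-1)/2) mod 149 = 148, so (-391/149) = -1.
d is a non-residue mod p, hence 149 remains inert in O_K.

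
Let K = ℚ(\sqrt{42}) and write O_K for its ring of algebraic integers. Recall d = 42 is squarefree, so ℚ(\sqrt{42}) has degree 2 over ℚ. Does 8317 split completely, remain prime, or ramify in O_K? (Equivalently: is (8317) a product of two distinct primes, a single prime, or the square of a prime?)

Since 42 ≢ 1 mod 4, the ring of integers is ℤ[√42] with discriminant 4·42 = 168.
disc(K) = 168 is not divisible by 8317; 8317 is unramified.
Compute (42/8317) via Euler: 42^((8317-1)/2) mod 8317 = 8316, so (42/8317) = -1.
Legendre symbol -1 ⇒ 8317 is inert.

inert — (8317) stays prime in O_K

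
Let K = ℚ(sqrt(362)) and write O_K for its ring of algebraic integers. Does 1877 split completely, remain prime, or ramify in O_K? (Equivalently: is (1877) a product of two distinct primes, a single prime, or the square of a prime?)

362 mod 4 = 2, hence disc K = 4·362 = 1448 and O_K = ℤ[√362].
1877 ∤ 1448, so 1877 is unramified.
(362/1877) = 362^938 mod 1877 = 1876, giving Legendre symbol -1.
d is a non-residue mod p, hence 1877 remains inert in O_K.

p is inert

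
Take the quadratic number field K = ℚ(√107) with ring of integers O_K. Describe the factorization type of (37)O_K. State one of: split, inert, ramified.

37 splits in O_K

Since 107 ≢ 1 mod 4, the ring of integers is ℤ[√107] with discriminant 4·107 = 428.
disc(K) = 428 is not divisible by 37; 37 is unramified.
Euler's criterion: 107^18 mod 37 = 1. Thus (107|37) = 1.
(107/37) = 1, so 37 splits.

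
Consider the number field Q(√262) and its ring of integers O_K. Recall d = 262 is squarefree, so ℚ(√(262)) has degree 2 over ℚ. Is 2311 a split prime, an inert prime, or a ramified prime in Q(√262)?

remains prime (inert)

262 mod 4 = 2, hence disc K = 4·262 = 1048 and O_K = ℤ[√262].
Since gcd(2311, 1048) = 1 the prime 2311 does not ramify.
Euler's criterion: 262^1155 mod 2311 = 2310. Thus (262|2311) = -1.
(262/2311) = -1, so 2311 is inert.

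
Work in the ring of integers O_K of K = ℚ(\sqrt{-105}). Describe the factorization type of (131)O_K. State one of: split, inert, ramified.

Since -105 ≢ 1 mod 4, the ring of integers is ℤ[√-105] with discriminant 4·(-105) = -420.
Since gcd(131, -420) = 1 the prime 131 does not ramify.
Legendre symbol by Euler's criterion: (-105/131) ≡ (-105)^65 ≡ 130 (mod 131), i.e. (-105/131) = -1.
Legendre symbol -1 ⇒ 131 is inert.

131 remains inert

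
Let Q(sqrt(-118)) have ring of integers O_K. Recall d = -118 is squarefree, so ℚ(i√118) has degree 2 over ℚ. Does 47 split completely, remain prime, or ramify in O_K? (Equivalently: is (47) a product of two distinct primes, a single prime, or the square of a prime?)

p is inert

d = -118 ≡ 2 (mod 4), so O_K = ℤ[√-118] and disc(K) = 4d = -472.
47 ∤ -472, so 47 is unramified.
Euler's criterion: (-118)^23 mod 47 = 46. Thus (-118|47) = -1.
(-118/47) = -1, so 47 is inert.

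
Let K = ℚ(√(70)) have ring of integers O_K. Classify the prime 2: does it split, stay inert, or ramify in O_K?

Since 70 ≢ 1 mod 4, the ring of integers is ℤ[√70] with discriminant 4·70 = 280.
Ramification test: 2 | 280. The prime 2 ramifies in K.

ramifies in O_K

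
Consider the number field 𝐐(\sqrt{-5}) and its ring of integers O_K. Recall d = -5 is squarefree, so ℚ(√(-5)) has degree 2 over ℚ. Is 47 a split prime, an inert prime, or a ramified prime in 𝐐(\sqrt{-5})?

47 splits in O_K

Since -5 ≢ 1 mod 4, the ring of integers is ℤ[√-5] with discriminant 4·(-5) = -20.
47 ∤ -20, so 47 is unramified.
Legendre symbol by Euler's criterion: (-5/47) ≡ (-5)^23 ≡ 1 (mod 47), i.e. (-5/47) = 1.
(-5/47) = 1, so 47 splits.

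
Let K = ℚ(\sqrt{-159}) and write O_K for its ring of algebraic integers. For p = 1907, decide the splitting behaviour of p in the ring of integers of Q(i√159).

inert

Since -159 ≡ 1 mod 4, the ring of integers is ℤ[(1+√-159)/2] with discriminant -159.
1907 ∤ -159, so 1907 is unramified.
(-159/1907) = 1748^953 mod 1907 = 1906, giving Legendre symbol -1.
Legendre symbol -1 ⇒ 1907 is inert.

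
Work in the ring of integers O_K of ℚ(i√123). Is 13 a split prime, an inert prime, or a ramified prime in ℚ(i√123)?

inert

Since -123 ≡ 1 mod 4, the ring of integers is ℤ[(1+√-123)/2] with discriminant -123.
13 ∤ -123, so 13 is unramified.
Legendre symbol by Euler's criterion: (-123/13) ≡ (-123)^6 ≡ 12 (mod 13), i.e. (-123/13) = -1.
d is a non-residue mod p, hence 13 remains inert in O_K.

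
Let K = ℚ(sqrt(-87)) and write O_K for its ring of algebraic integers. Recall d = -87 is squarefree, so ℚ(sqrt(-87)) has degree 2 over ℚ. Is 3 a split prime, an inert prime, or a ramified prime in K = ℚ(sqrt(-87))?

ramifies in O_K

-87 mod 4 = 1, hence disc K = -87 and O_K = ℤ[(1+√-87)/2].
3 divides disc(K) = -87, so 3 ramifies.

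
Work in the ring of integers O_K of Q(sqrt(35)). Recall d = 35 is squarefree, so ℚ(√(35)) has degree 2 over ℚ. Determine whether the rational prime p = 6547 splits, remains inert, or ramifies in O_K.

35 mod 4 = 3, hence disc K = 4·35 = 140 and O_K = ℤ[√35].
Since gcd(6547, 140) = 1 the prime 6547 does not ramify.
Compute (35/6547) via Euler: 35^((6547-1)/2) mod 6547 = 1, so (35/6547) = 1.
(35/6547) = 1, so 6547 splits.

splits completely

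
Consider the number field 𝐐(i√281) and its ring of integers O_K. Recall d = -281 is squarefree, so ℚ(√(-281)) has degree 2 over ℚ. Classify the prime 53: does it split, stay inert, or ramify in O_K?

-281 mod 4 = 3, hence disc K = 4·(-281) = -1124 and O_K = ℤ[√-281].
53 ∤ -1124, so 53 is unramified.
(-281/53) = 37^26 mod 53 = 1, giving Legendre symbol 1.
Legendre symbol 1 ⇒ 53 is split.

p splits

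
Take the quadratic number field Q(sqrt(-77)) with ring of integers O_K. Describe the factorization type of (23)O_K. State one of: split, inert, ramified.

23 remains inert

d = -77 ≡ 3 (mod 4), so O_K = ℤ[√-77] and disc(K) = 4d = -308.
23 ∤ -308, so 23 is unramified.
(-77/23) = 15^11 mod 23 = 22, giving Legendre symbol -1.
d is a non-residue mod p, hence 23 remains inert in O_K.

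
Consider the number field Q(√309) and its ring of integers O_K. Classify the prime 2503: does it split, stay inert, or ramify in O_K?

p is inert

309 mod 4 = 1, hence disc K = 309 and O_K = ℤ[(1+√309)/2].
disc(K) = 309 is not divisible by 2503; 2503 is unramified.
Legendre symbol by Euler's criterion: (309/2503) ≡ 309^1251 ≡ 2502 (mod 2503), i.e. (309/2503) = -1.
d is a non-residue mod p, hence 2503 remains inert in O_K.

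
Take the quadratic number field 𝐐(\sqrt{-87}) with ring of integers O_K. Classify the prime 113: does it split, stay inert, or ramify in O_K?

split

d = -87 ≡ 1 (mod 4), so O_K = ℤ[(1+√-87)/2] and disc(K) = d = -87.
113 ∤ -87, so 113 is unramified.
Euler's criterion: (-87)^56 mod 113 = 1. Thus (-87|113) = 1.
(-87/113) = 1, so 113 splits.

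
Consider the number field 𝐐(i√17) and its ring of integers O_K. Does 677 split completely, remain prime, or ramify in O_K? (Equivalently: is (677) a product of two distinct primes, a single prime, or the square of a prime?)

p is inert

-17 mod 4 = 3, hence disc K = 4·(-17) = -68 and O_K = ℤ[√-17].
677 ∤ -68, so 677 is unramified.
(-17/677) = 660^338 mod 677 = 676, giving Legendre symbol -1.
d is a non-residue mod p, hence 677 remains inert in O_K.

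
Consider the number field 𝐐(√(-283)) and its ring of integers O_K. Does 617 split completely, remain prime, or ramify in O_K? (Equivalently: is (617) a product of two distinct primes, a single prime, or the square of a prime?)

Since -283 ≡ 1 mod 4, the ring of integers is ℤ[(1+√-283)/2] with discriminant -283.
disc(K) = -283 is not divisible by 617; 617 is unramified.
Compute (-283/617) via Euler: 334^((617-1)/2) mod 617 = 1, so (-283/617) = 1.
(-283/617) = 1, so 617 splits.

split — (617) = 𝔭₁𝔭₂ with 𝔭₁ ≠ 𝔭₂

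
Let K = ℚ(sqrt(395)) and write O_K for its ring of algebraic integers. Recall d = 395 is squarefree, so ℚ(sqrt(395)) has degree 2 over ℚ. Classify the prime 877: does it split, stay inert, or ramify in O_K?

inert

Since 395 ≢ 1 mod 4, the ring of integers is ℤ[√395] with discriminant 4·395 = 1580.
disc(K) = 1580 is not divisible by 877; 877 is unramified.
Euler's criterion: 395^438 mod 877 = 876. Thus (395|877) = -1.
Legendre symbol -1 ⇒ 877 is inert.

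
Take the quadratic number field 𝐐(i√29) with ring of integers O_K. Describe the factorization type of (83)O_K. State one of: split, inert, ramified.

p is inert

Since -29 ≢ 1 mod 4, the ring of integers is ℤ[√-29] with discriminant 4·(-29) = -116.
83 ∤ -116, so 83 is unramified.
(-29/83) = 54^41 mod 83 = 82, giving Legendre symbol -1.
(-29/83) = -1, so 83 is inert.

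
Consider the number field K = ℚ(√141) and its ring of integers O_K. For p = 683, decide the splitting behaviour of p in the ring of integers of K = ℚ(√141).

d = 141 ≡ 1 (mod 4), so O_K = ℤ[(1+√141)/2] and disc(K) = d = 141.
Since gcd(683, 141) = 1 the prime 683 does not ramify.
Euler's criterion: 141^341 mod 683 = 682. Thus (141|683) = -1.
Legendre symbol -1 ⇒ 683 is inert.

inert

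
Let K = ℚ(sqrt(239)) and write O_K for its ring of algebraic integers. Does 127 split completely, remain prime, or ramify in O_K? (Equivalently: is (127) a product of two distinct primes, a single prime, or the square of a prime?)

remains prime (inert)

Since 239 ≢ 1 mod 4, the ring of integers is ℤ[√239] with discriminant 4·239 = 956.
127 ∤ 956, so 127 is unramified.
(239/127) = 112^63 mod 127 = 126, giving Legendre symbol -1.
d is a non-residue mod p, hence 127 remains inert in O_K.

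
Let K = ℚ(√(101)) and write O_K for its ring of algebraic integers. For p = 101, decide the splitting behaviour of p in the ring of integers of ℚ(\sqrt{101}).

Since 101 ≡ 1 mod 4, the ring of integers is ℤ[(1+√101)/2] with discriminant 101.
disc(K) = 101 = 101·1, so p = 101 is ramified.

101 is ramified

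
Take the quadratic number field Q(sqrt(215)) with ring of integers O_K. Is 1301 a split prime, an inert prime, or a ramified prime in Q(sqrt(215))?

d = 215 ≡ 3 (mod 4), so O_K = ℤ[√215] and disc(K) = 4d = 860.
Since gcd(1301, 860) = 1 the prime 1301 does not ramify.
(215/1301) = 215^650 mod 1301 = 1, giving Legendre symbol 1.
Legendre symbol 1 ⇒ 1301 is split.

splits completely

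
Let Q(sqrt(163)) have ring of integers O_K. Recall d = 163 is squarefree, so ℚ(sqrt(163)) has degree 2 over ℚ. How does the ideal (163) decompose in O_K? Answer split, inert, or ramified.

Since 163 ≢ 1 mod 4, the ring of integers is ℤ[√163] with discriminant 4·163 = 652.
disc(K) = 652 = 163·4, so p = 163 is ramified.

ramifies in O_K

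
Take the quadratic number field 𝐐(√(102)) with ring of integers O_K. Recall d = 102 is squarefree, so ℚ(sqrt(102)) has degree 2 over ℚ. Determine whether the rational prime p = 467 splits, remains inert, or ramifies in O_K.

inert — (467) stays prime in O_K

d = 102 ≡ 2 (mod 4), so O_K = ℤ[√102] and disc(K) = 4d = 408.
Since gcd(467, 408) = 1 the prime 467 does not ramify.
Euler's criterion: 102^233 mod 467 = 466. Thus (102|467) = -1.
(102/467) = -1, so 467 is inert.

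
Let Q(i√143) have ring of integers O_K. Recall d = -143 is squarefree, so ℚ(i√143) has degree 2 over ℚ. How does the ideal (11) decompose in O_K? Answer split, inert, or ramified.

ramified — (11) = 𝔭²

d = -143 ≡ 1 (mod 4), so O_K = ℤ[(1+√-143)/2] and disc(K) = d = -143.
11 divides disc(K) = -143, so 11 ramifies.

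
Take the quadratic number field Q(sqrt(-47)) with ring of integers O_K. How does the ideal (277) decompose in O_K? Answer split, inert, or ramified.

splits completely

Since -47 ≡ 1 mod 4, the ring of integers is ℤ[(1+√-47)/2] with discriminant -47.
disc(K) = -47 is not divisible by 277; 277 is unramified.
(-47/277) = 230^138 mod 277 = 1, giving Legendre symbol 1.
(-47/277) = 1, so 277 splits.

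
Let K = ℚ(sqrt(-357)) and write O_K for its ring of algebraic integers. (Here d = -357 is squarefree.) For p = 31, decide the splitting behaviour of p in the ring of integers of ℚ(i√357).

d = -357 ≡ 3 (mod 4), so O_K = ℤ[√-357] and disc(K) = 4d = -1428.
Since gcd(31, -1428) = 1 the prime 31 does not ramify.
Legendre symbol by Euler's criterion: (-357/31) ≡ (-357)^15 ≡ 30 (mod 31), i.e. (-357/31) = -1.
Legendre symbol -1 ⇒ 31 is inert.

remains prime (inert)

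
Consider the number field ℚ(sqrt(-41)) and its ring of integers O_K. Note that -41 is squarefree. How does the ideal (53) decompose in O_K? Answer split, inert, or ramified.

remains prime (inert)

-41 mod 4 = 3, hence disc K = 4·(-41) = -164 and O_K = ℤ[√-41].
disc(K) = -164 is not divisible by 53; 53 is unramified.
Compute (-41/53) via Euler: 12^((53-1)/2) mod 53 = 52, so (-41/53) = -1.
(-41/53) = -1, so 53 is inert.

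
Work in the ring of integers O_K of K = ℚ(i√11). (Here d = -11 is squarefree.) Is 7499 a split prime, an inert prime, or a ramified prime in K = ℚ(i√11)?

d = -11 ≡ 1 (mod 4), so O_K = ℤ[(1+√-11)/2] and disc(K) = d = -11.
disc(K) = -11 is not divisible by 7499; 7499 is unramified.
Euler's criterion: (-11)^3749 mod 7499 = 7498. Thus (-11|7499) = -1.
d is a non-residue mod p, hence 7499 remains inert in O_K.

7499 remains inert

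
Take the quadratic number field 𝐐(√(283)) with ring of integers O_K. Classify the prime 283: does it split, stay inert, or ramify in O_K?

283 mod 4 = 3, hence disc K = 4·283 = 1132 and O_K = ℤ[√283].
283 divides disc(K) = 1132, so 283 ramifies.

ramified — (283) = 𝔭²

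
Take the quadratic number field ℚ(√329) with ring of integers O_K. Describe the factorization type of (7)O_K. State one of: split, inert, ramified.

329 mod 4 = 1, hence disc K = 329 and O_K = ℤ[(1+√329)/2].
disc(K) = 329 = 7·47, so p = 7 is ramified.

ramified — (7) = 𝔭²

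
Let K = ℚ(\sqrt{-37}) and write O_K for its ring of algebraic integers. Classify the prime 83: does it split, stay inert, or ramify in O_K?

Since -37 ≢ 1 mod 4, the ring of integers is ℤ[√-37] with discriminant 4·(-37) = -148.
Since gcd(83, -148) = 1 the prime 83 does not ramify.
Legendre symbol by Euler's criterion: (-37/83) ≡ (-37)^41 ≡ 82 (mod 83), i.e. (-37/83) = -1.
d is a non-residue mod p, hence 83 remains inert in O_K.

inert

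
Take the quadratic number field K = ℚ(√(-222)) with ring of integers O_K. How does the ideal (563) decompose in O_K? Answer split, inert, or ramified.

inert — (563) stays prime in O_K

-222 mod 4 = 2, hence disc K = 4·(-222) = -888 and O_K = ℤ[√-222].
disc(K) = -888 is not divisible by 563; 563 is unramified.
Legendre symbol by Euler's criterion: (-222/563) ≡ (-222)^281 ≡ 562 (mod 563), i.e. (-222/563) = -1.
Legendre symbol -1 ⇒ 563 is inert.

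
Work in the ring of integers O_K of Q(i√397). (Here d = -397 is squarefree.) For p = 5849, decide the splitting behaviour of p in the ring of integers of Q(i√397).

-397 mod 4 = 3, hence disc K = 4·(-397) = -1588 and O_K = ℤ[√-397].
disc(K) = -1588 is not divisible by 5849; 5849 is unramified.
Legendre symbol by Euler's criterion: (-397/5849) ≡ (-397)^2924 ≡ 1 (mod 5849), i.e. (-397/5849) = 1.
(-397/5849) = 1, so 5849 splits.

splits completely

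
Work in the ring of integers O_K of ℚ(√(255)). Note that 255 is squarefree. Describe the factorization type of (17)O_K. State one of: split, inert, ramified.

255 mod 4 = 3, hence disc K = 4·255 = 1020 and O_K = ℤ[√255].
Ramification test: 17 | 1020. The prime 17 ramifies in K.

ramifies in O_K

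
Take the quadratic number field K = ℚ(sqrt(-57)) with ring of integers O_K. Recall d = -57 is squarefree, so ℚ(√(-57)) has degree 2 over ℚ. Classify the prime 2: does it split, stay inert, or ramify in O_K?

Since -57 ≢ 1 mod 4, the ring of integers is ℤ[√-57] with discriminant 4·(-57) = -228.
2 divides disc(K) = -228, so 2 ramifies.

ramifies in O_K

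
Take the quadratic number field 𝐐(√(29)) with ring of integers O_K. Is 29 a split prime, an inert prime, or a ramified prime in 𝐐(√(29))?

29 is ramified

Since 29 ≡ 1 mod 4, the ring of integers is ℤ[(1+√29)/2] with discriminant 29.
Ramification test: 29 | 29. The prime 29 ramifies in K.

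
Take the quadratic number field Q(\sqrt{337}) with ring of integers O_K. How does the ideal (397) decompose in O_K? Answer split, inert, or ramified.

d = 337 ≡ 1 (mod 4), so O_K = ℤ[(1+√337)/2] and disc(K) = d = 337.
397 ∤ 337, so 397 is unramified.
(337/397) = 337^198 mod 397 = 396, giving Legendre symbol -1.
d is a non-residue mod p, hence 397 remains inert in O_K.

p is inert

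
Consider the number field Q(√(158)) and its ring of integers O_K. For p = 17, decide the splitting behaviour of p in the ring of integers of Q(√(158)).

Since 158 ≢ 1 mod 4, the ring of integers is ℤ[√158] with discriminant 4·158 = 632.
17 ∤ 632, so 17 is unramified.
Compute (158/17) via Euler: 5^((17-1)/2) mod 17 = 16, so (158/17) = -1.
d is a non-residue mod p, hence 17 remains inert in O_K.

remains prime (inert)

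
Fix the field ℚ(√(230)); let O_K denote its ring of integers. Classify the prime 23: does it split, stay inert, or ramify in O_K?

23 is ramified

Since 230 ≢ 1 mod 4, the ring of integers is ℤ[√230] with discriminant 4·230 = 920.
disc(K) = 920 = 23·40, so p = 23 is ramified.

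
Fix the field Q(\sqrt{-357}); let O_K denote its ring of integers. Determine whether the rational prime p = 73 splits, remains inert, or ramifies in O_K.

p splits

-357 mod 4 = 3, hence disc K = 4·(-357) = -1428 and O_K = ℤ[√-357].
73 ∤ -1428, so 73 is unramified.
Euler's criterion: (-357)^36 mod 73 = 1. Thus (-357|73) = 1.
(-357/73) = 1, so 73 splits.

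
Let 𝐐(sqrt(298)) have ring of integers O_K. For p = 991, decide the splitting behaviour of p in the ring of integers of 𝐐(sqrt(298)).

d = 298 ≡ 2 (mod 4), so O_K = ℤ[√298] and disc(K) = 4d = 1192.
Since gcd(991, 1192) = 1 the prime 991 does not ramify.
Compute (298/991) via Euler: 298^((991-1)/2) mod 991 = 990, so (298/991) = -1.
(298/991) = -1, so 991 is inert.

remains prime (inert)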